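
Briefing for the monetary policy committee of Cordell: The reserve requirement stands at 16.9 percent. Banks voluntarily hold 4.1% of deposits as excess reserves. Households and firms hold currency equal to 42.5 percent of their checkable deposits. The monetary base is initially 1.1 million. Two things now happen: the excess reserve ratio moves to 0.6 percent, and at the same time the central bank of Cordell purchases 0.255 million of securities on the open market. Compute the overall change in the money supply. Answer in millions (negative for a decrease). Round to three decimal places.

Before: m₁ = (1 + 0.425) / (0.169 + 0.041 + 0.425) ≈ 2.24409, MB₁ = 1.1, so M₁ = 2.24409 × 1.1 ≈ 2.4685 million.
After: m₂ = (1 + 0.425) / (0.169 + 0.006 + 0.425) = 2.37500, MB₂ = 1.1 + 0.255 = 1.355, so M₂ = 2.37500 × 1.355 ≈ 3.2181 million.
ΔM = M₂ − M₁ = 3.2181 − 2.4685 = 0.7496 million.

0.750 million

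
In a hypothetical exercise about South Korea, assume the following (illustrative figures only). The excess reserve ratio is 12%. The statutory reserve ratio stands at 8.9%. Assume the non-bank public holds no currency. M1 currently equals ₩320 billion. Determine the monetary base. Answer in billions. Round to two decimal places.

The money multiplier is m = 1 / (rr + e) = 1 / (0.089 + 0.12) ≈ 4.784689.
MB = M / m = 320 / 4.784689 ≈ 66.88 billion.

₩66.88 billion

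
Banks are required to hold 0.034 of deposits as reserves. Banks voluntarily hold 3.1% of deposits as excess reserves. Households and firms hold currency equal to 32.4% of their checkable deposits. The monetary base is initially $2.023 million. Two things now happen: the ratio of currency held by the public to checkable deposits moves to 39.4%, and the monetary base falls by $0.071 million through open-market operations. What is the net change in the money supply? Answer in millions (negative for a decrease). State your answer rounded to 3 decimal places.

-0.957 million

Before: m₁ = (1 + 0.324) / (0.034 + 0.031 + 0.324) ≈ 3.40360, MB₁ = 2.023, so M₁ = 3.40360 × 2.023 ≈ 6.8855 million.
After: m₂ = (1 + 0.394) / (0.034 + 0.031 + 0.394) ≈ 3.03704, MB₂ = 2.023 − 0.071 = 1.952, so M₂ = 3.03704 × 1.952 ≈ 5.9283 million.
ΔM = M₂ − M₁ = 5.9283 − 6.8855 = -0.9572 million.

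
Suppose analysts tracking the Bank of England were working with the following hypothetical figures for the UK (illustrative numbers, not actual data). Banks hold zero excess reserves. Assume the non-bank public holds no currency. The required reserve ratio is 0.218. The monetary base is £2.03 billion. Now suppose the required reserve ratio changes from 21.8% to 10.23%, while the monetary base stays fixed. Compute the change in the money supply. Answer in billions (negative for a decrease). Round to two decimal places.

£10.53 billion

Initially m₁ = 1 / (0.218) ≈ 4.5872, so M₁ = 4.5872 × 2.03 ≈ 9.312 billion.
After the change m₂ = 1 / (0.1023) ≈ 9.7752, so M₂ = 9.7752 × 2.03 ≈ 19.8437 billion.
ΔM = M₂ − M₁ = 19.8437 − 9.312 = 10.5317 billion.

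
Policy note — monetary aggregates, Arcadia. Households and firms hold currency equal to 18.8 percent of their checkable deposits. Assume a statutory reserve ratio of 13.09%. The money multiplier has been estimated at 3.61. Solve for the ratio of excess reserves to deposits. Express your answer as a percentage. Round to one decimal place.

Using m = 3.61. Since m = (1 + c)/(c + rr + e), the denominator satisfies c + rr + e = (1 + c)/m = (1 + 0.188) / 3.61 ≈ 0.329086.
With c = 0.188 and rr = 0.1309, the ratio of excess reserves to deposits is 0.329086 − 0.188 − 0.1309 = 0.010186.

1.0%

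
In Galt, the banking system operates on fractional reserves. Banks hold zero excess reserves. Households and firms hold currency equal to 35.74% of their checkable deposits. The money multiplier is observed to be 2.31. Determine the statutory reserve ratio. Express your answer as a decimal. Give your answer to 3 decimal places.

Using m = 2.31. Since m = (1 + c)/(c + rr + e), the denominator satisfies c + rr + e = (1 + c)/m = (1 + 0.3574) / 2.31 ≈ 0.587619.
With c = 0.3574 and e = 0, the statutory reserve ratio is 0.587619 − 0.3574 − 0 = 0.230219.

0.230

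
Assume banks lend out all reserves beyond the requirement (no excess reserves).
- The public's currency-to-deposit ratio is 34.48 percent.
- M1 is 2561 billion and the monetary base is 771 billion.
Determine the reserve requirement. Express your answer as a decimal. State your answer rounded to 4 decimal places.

0.0601

Using m = M/MB = 2561/771 ≈ 3.321660. Since m = (1 + c)/(c + rr + e), the denominator satisfies c + rr + e = (1 + c)/m = (1 + 0.3448) / 3.321660 ≈ 0.404858.
With c = 0.3448 and e = 0, the reserve requirement is 0.404858 − 0.3448 − 0 = 0.060058.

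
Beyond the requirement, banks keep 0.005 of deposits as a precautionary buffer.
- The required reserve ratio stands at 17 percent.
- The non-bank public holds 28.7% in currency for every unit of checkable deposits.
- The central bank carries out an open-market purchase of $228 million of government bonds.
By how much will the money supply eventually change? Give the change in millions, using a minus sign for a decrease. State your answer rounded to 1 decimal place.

The money multiplier is m = (1 + c) / (rr + e + c) = (1 + 0.287) / (0.17 + 0.005 + 0.287) ≈ 2.78571.
The purchase adds 228 million of base, so ΔM = m × ΔMB = 2.78571 × (+228) ≈ 635.1419 million.

$635.1 million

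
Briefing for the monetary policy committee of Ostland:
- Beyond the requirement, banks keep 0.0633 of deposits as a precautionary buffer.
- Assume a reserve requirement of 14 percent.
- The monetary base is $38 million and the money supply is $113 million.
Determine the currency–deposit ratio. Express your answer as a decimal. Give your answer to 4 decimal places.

Using m = M/MB = 113/38 ≈ 2.973684. From m = (1 + c)/(c + rr + e), rearranging gives 1 + c = m·(c + rr + e), so c·(1 − m) = m·(rr + e) − 1.
Hence c = [m·(rr + e) − 1]/(1 − m) = [2.973684 × (0.14 + 0.0633) − 1] / (1 − 2.973684) ≈ 0.200361.

0.2004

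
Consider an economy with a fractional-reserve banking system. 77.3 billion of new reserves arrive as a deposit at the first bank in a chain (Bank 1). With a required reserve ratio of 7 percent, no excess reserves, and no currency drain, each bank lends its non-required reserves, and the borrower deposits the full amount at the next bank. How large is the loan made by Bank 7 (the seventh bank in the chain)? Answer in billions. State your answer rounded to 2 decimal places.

46.51 billion

Each bank lends a fraction (1 − rr) = 0.9300 of the deposit it receives, so Bank 7 receives 77.3·0.9300^6 and lends 77.3·0.9300^7 ≈ 46.5115 billion.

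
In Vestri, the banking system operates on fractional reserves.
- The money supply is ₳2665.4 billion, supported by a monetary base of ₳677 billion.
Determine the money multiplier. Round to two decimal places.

3.94

The money multiplier is m = M / MB = 2665.4 / 677 ≈ 3.93708.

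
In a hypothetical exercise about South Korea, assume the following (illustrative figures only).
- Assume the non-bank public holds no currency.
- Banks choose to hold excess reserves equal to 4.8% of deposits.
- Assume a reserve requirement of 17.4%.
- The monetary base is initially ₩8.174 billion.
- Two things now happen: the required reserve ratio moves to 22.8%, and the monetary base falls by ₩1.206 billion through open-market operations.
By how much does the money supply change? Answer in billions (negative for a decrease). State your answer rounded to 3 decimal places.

-11.573 billion

Before: m₁ = 1 / (0.174 + 0.048) ≈ 4.50450, MB₁ = 8.174, so M₁ = 4.50450 × 8.174 ≈ 36.8198 billion.
After: m₂ = 1 / (0.228 + 0.048) ≈ 3.62319, MB₂ = 8.174 − 1.206 = 6.968, so M₂ = 3.62319 × 6.968 ≈ 25.2464 billion.
ΔM = M₂ − M₁ = 25.2464 − 36.8198 = -11.5734 billion.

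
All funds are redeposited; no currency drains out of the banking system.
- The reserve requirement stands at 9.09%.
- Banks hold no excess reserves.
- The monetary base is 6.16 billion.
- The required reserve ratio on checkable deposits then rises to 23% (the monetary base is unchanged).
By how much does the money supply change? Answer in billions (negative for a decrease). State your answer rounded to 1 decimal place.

Initially m₁ = 1 / (0.0909) ≈ 11.0011, so M₁ = 11.0011 × 6.16 ≈ 67.7668 billion.
After the change m₂ = 1 / (0.23) ≈ 4.3478, so M₂ = 4.3478 × 6.16 ≈ 26.7824 billion.
ΔM = M₂ − M₁ = 26.7824 − 67.7668 = -40.9844 billion.

-41.0 billion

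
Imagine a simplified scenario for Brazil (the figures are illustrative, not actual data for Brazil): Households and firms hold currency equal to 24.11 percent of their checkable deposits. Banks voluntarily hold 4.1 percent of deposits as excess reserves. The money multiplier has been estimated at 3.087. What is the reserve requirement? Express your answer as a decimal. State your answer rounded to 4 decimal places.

0.1199

Using m = 3.087. Since m = (1 + c)/(c + rr + e), the denominator satisfies c + rr + e = (1 + c)/m = (1 + 0.2411) / 3.087 ≈ 0.402041.
With c = 0.2411 and e = 0.041, the reserve requirement is 0.402041 − 0.2411 − 0.041 = 0.119941.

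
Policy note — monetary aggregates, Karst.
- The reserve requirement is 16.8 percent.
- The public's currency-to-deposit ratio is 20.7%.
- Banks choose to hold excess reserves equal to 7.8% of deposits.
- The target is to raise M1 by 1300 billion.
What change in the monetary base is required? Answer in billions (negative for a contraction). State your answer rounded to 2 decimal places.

487.90 billion

The money multiplier is m = (1 + c) / (rr + e + c) = (1 + 0.207) / (0.168 + 0.078 + 0.207) ≈ 2.6644592.
ΔMB = ΔM / m = (+1300) / 2.6644592 ≈ 487.9039 billion.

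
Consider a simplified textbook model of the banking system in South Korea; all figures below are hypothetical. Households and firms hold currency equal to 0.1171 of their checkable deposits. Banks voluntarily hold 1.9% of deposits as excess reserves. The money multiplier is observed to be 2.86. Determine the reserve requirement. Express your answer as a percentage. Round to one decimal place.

Using m = 2.86. Since m = (1 + c)/(c + rr + e), the denominator satisfies c + rr + e = (1 + c)/m = (1 + 0.1171) / 2.86 ≈ 0.390594.
With c = 0.1171 and e = 0.019, the reserve requirement is 0.390594 − 0.1171 − 0.019 = 0.254494.

25.4%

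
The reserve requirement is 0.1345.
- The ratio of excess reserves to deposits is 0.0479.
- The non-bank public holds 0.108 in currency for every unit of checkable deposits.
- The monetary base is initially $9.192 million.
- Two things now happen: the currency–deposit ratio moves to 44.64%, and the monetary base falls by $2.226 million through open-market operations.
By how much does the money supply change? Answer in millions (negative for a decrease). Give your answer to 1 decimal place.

Before: m₁ = (1 + 0.108) / (0.1345 + 0.0479 + 0.108) ≈ 3.8154, MB₁ = 9.192, so M₁ = 3.8154 × 9.192 ≈ 35.0712 million.
After: m₂ = (1 + 0.4464) / (0.1345 + 0.0479 + 0.4464) ≈ 2.3003, MB₂ = 9.192 − 2.226 = 6.966, so M₂ = 2.3003 × 6.966 ≈ 16.0239 million.
ΔM = M₂ − M₁ = 16.0239 − 35.0712 = -19.0473 million.

-19.0 million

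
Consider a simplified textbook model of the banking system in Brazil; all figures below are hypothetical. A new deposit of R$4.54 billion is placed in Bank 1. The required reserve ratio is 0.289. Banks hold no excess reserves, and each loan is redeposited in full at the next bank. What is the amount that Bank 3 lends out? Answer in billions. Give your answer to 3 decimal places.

R$1.632 billion

Each bank lends a fraction (1 − rr) = 0.7110 of the deposit it receives, so Bank 3 receives 4.54·0.7110^2 and lends 4.54·0.7110^3 ≈ 1.6318 billion.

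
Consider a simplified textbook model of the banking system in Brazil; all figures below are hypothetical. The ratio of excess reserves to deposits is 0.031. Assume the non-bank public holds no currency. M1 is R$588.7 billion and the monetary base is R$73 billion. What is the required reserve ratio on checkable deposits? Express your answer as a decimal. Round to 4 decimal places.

0.0930

Using m = M/MB = 588.7/73 ≈ 8.064384. Since m = (1 + c)/(c + rr + e), the denominator satisfies c + rr + e = (1 + c)/m = (1 + 0) / 8.064384 ≈ 0.124002.
With c = 0 and e = 0.031, the required reserve ratio on checkable deposits is 0.124002 − 0 − 0.031 = 0.093002.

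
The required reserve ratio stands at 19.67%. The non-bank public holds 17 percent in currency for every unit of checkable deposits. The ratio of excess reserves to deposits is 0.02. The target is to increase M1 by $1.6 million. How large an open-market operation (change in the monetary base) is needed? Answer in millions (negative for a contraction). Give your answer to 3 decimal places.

$0.529 million

The money multiplier is m = (1 + c) / (rr + e + c) = (1 + 0.17) / (0.1967 + 0.02 + 0.17) ≈ 3.02560.
ΔMB = ΔM / m = (+1.6) / 3.02560 ≈ 0.5288 million.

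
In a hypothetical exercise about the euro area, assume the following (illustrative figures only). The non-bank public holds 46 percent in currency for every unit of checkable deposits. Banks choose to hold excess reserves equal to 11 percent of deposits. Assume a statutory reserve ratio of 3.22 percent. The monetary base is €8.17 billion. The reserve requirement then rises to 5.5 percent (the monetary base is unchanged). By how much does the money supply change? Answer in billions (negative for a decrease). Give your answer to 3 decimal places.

-0.723 billion

Initially m₁ = (1 + 0.46) / (0.0322 + 0.11 + 0.46) ≈ 2.42444, so M₁ = 2.42444 × 8.17 ≈ 19.8077 billion.
After the change m₂ = (1 + 0.46) / (0.055 + 0.11 + 0.46) = 2.33600, so M₂ = 2.33600 × 8.17 ≈ 19.0851 billion.
ΔM = M₂ − M₁ = 19.0851 − 19.8077 = -0.7226 billion.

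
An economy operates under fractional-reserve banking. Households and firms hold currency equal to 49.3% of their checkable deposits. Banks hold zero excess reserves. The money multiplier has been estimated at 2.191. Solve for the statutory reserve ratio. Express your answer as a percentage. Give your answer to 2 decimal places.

Using m = 2.191. Since m = (1 + c)/(c + rr + e), the denominator satisfies c + rr + e = (1 + c)/m = (1 + 0.493) / 2.191 ≈ 0.681424.
With c = 0.493 and e = 0, the statutory reserve ratio is 0.681424 − 0.493 − 0 = 0.188424.

18.84%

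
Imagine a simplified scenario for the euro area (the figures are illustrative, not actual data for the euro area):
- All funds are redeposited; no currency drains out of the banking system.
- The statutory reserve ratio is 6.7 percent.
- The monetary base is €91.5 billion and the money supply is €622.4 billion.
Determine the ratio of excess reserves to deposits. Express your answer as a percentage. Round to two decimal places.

8.00%

Using m = M/MB = 622.4/91.5 ≈ 6.802186. Since m = (1 + c)/(c + rr + e), the denominator satisfies c + rr + e = (1 + c)/m = (1 + 0) / 6.802186 ≈ 0.147012.
With c = 0 and rr = 0.067, the ratio of excess reserves to deposits is 0.147012 − 0 − 0.067 = 0.080012.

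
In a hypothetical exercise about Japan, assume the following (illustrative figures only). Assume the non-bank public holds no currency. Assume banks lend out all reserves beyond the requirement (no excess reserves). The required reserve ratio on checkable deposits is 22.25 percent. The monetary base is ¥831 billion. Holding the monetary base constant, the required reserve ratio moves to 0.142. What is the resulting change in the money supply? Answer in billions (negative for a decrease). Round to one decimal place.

¥2117.3 billion

Initially m₁ = 1 / (0.2225) ≈ 4.49438, so M₁ = 4.49438 × 831 ≈ 3734.8298 billion.
After the change m₂ = 1 / (0.142) ≈ 7.04225, so M₂ = 7.04225 × 831 ≈ 5852.1098 billion.
ΔM = M₂ − M₁ = 5852.1098 − 3734.8298 = 2117.28 billion.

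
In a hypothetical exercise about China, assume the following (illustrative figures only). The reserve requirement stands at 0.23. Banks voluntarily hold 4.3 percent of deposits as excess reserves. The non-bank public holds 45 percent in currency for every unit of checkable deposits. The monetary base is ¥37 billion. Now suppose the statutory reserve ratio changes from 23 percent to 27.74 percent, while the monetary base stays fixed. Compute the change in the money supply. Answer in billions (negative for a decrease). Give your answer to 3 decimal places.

Initially m₁ = (1 + 0.45) / (0.23 + 0.043 + 0.45) ≈ 2.005533, so M₁ = 2.005533 × 37 ≈ 74.2047 billion.
After the change m₂ = (1 + 0.45) / (0.2774 + 0.043 + 0.45) ≈ 1.882139, so M₂ = 1.882139 × 37 ≈ 69.6391 billion.
ΔM = M₂ − M₁ = 69.6391 − 74.2047 = -4.5656 billion.

-4.566 billion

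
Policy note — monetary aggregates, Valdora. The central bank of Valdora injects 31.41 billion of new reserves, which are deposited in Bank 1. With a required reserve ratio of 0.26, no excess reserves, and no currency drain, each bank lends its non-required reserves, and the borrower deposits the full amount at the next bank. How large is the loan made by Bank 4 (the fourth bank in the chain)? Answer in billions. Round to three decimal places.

9.419 billion

Each bank lends a fraction (1 − rr) = 0.7400 of the deposit it receives, so Bank 4 receives 31.41·0.7400^3 and lends 31.41·0.7400^4 ≈ 9.4188 billion.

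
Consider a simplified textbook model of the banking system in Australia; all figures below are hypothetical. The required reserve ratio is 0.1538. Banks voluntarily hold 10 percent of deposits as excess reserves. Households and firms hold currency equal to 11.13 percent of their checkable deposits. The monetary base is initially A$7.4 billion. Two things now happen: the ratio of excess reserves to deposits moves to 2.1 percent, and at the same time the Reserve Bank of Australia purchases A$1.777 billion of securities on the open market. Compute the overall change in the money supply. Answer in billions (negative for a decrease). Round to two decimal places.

A$13.12 billion

Before: m₁ = (1 + 0.1113) / (0.1538 + 0.1 + 0.1113) ≈ 3.0438, MB₁ = 7.4, so M₁ = 3.0438 × 7.4 ≈ 22.5241 billion.
After: m₂ = (1 + 0.1113) / (0.1538 + 0.021 + 0.1113) ≈ 3.8843, MB₂ = 7.4 + 1.777 = 9.177, so M₂ = 3.8843 × 9.177 ≈ 35.6462 billion.
ΔM = M₂ − M₁ = 35.6462 − 22.5241 = 13.1221 billion.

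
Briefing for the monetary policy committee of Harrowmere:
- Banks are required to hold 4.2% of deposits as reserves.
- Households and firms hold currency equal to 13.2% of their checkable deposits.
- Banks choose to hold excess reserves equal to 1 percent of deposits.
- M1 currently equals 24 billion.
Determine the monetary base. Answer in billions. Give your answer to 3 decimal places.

The money multiplier is m = (1 + c) / (rr + e + c) = (1 + 0.132) / (0.042 + 0.01 + 0.132) ≈ 6.152174.
MB = M / m = 24 / 6.152174 ≈ 3.9011 billion.

3.901 billion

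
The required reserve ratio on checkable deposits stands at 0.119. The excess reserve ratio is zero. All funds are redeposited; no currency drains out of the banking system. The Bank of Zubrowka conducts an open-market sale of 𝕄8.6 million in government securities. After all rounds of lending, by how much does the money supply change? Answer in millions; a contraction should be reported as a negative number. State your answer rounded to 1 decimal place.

-72.3 million

The simple money multiplier is m = 1/rr = 1/0.119 ≈ 8.4034.
An open-market sale reduces the monetary base by 8.6 million, so ΔM = m × ΔMB = 8.4034 × (−8.6) ≈ -72.2692 million.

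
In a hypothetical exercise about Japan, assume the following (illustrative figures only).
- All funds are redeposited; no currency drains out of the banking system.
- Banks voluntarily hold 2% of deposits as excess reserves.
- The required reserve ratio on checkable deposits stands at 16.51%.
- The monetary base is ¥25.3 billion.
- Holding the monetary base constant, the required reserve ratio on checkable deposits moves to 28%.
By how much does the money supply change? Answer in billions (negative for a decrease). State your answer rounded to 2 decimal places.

-52.35 billion

Initially m₁ = 1 / (0.1651 + 0.02) ≈ 5.40249, so M₁ = 5.40249 × 25.3 ≈ 136.683 billion.
After the change m₂ = 1 / (0.28 + 0.02) ≈ 3.33333, so M₂ = 3.33333 × 25.3 ≈ 84.3332 billion.
ΔM = M₂ − M₁ = 84.3332 − 136.683 = -52.3498 billion.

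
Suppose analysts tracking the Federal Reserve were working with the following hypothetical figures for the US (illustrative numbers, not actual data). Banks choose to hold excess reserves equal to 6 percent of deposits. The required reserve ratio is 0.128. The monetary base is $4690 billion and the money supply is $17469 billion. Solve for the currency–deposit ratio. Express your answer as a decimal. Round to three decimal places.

Using m = M/MB = 17469/4690 ≈ 3.724733. From m = (1 + c)/(c + rr + e), rearranging gives 1 + c = m·(c + rr + e), so c·(1 − m) = m·(rr + e) − 1.
Hence c = [m·(rr + e) − 1]/(1 − m) = [3.724733 × (0.128 + 0.06) − 1] / (1 − 3.724733) ≈ 0.110011.

0.110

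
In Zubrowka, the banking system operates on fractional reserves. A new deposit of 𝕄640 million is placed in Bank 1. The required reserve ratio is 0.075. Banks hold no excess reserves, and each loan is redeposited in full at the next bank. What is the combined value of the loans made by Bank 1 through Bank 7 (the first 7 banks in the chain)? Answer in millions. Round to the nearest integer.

𝕄3320 million

Bank i lends (1 − rr)^i of the original deposit: Bank 1 lends 640·0.9250 = 592.0000, Bank 2 lends 640·0.9250² = 547.6000, and so on.
Summing a geometric series: total = 640·[0.9250·(1 − 0.9250^7) / (1 − 0.9250)] ≈ 3319.7924 million.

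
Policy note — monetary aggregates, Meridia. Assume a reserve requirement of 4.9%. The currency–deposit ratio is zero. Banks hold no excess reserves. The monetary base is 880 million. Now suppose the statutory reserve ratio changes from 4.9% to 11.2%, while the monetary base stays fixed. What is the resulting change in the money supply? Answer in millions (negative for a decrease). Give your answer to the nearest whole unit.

Initially m₁ = 1 / (0.049) ≈ 20.4082, so M₁ = 20.4082 × 880 = 17959.216 million.
After the change m₂ = 1 / (0.112) ≈ 8.9286, so M₂ = 8.9286 × 880 = 7857.168 million.
ΔM = M₂ − M₁ = 7857.168 − 17959.216 = -10102.048 million.

-10102 million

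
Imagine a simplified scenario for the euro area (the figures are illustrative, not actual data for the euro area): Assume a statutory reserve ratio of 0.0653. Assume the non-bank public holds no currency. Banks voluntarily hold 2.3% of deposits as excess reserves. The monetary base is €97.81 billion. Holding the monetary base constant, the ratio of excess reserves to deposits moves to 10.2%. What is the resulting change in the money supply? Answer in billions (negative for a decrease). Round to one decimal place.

-523.1 billion

Initially m₁ = 1 / (0.0653 + 0.023) ≈ 11.3250, so M₁ = 11.3250 × 97.81 ≈ 1107.6982 billion.
After the change m₂ = 1 / (0.0653 + 0.102) ≈ 5.9773, so M₂ = 5.9773 × 97.81 ≈ 584.6397 billion.
ΔM = M₂ − M₁ = 584.6397 − 1107.6982 = -523.0585 billion.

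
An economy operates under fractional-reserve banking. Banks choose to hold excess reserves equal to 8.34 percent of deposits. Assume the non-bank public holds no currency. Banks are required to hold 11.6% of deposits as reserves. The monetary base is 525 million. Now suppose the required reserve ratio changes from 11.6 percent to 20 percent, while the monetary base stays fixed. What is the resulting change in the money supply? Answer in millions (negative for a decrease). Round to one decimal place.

-780.4 million

Initially m₁ = 1 / (0.116 + 0.0834) ≈ 5.01505, so M₁ = 5.01505 × 525 ≈ 2632.9012 million.
After the change m₂ = 1 / (0.2 + 0.0834) ≈ 3.52858, so M₂ = 3.52858 × 525 = 1852.5045 million.
ΔM = M₂ − M₁ = 1852.5045 − 2632.9012 = -780.3967 million.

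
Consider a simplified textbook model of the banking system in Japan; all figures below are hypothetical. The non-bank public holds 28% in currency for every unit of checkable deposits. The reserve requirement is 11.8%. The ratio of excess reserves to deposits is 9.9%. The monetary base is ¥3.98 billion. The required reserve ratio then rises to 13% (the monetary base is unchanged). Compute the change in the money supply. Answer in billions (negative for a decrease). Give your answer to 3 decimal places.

Initially m₁ = (1 + 0.28) / (0.118 + 0.099 + 0.28) ≈ 2.57545, so M₁ = 2.57545 × 3.98 ≈ 10.2503 billion.
After the change m₂ = (1 + 0.28) / (0.13 + 0.099 + 0.28) ≈ 2.51473, so M₂ = 2.51473 × 3.98 ≈ 10.0086 billion.
ΔM = M₂ − M₁ = 10.0086 − 10.2503 = -0.2417 billion.

-0.242 billion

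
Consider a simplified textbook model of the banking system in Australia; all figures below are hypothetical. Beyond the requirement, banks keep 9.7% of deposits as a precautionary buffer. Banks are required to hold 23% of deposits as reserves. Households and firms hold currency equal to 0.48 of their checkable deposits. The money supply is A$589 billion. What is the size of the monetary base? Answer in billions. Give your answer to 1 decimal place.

A$321.2 billion

The money multiplier is m = (1 + c) / (rr + e + c) = (1 + 0.48) / (0.23 + 0.097 + 0.48) ≈ 1.83395.
MB = M / m = 589 / 1.83395 ≈ 321.1647 billion.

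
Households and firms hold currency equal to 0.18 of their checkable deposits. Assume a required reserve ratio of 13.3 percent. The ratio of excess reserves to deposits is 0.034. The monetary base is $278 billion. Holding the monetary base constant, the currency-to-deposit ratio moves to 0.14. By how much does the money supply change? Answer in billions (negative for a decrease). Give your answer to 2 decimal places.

$86.95 billion

Initially m₁ = (1 + 0.18) / (0.133 + 0.034 + 0.18) ≈ 3.400576, so M₁ = 3.400576 × 278 ≈ 945.3601 billion.
After the change m₂ = (1 + 0.14) / (0.133 + 0.034 + 0.14) ≈ 3.713355, so M₂ = 3.713355 × 278 ≈ 1032.3127 billion.
ΔM = M₂ − M₁ = 1032.3127 − 945.3601 = 86.9526 billion.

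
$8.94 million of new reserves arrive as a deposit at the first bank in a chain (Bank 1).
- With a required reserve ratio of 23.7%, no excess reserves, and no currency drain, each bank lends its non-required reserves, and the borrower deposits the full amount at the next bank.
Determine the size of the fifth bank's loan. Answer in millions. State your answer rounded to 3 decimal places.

$2.312 million

Each bank lends a fraction (1 − rr) = 0.7630 of the deposit it receives, so Bank 5 receives 8.94·0.7630^4 and lends 8.94·0.7630^5 ≈ 2.3119 million.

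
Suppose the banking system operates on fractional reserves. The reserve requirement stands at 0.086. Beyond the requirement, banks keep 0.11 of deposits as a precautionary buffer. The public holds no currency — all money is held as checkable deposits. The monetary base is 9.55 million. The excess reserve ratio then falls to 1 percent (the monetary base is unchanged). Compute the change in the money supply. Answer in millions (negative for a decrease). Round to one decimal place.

50.8 million

Initially m₁ = 1 / (0.086 + 0.11) ≈ 5.1020, so M₁ = 5.1020 × 9.55 = 48.7241 million.
After the change m₂ = 1 / (0.086 + 0.01) ≈ 10.4167, so M₂ = 10.4167 × 9.55 ≈ 99.4795 million.
ΔM = M₂ − M₁ = 99.4795 − 48.7241 = 50.7554 million.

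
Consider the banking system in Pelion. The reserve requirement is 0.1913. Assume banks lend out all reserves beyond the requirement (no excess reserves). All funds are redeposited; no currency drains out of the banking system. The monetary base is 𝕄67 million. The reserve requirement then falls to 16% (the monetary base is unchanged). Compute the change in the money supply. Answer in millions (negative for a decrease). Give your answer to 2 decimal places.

𝕄68.51 million

Initially m₁ = 1 / (0.1913) ≈ 5.22739, so M₁ = 5.22739 × 67 ≈ 350.2351 million.
After the change m₂ = 1 / (0.16) = 6.25, so M₂ = 6.25 × 67 = 418.75 million.
ΔM = M₂ − M₁ = 418.75 − 350.2351 = 68.5149 million.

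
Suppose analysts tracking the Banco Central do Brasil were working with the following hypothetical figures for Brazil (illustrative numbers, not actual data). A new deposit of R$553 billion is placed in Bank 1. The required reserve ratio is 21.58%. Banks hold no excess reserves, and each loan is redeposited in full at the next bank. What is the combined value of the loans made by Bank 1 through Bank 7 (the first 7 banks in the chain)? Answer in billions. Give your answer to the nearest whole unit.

R$1643 billion

Bank i lends (1 − rr)^i of the original deposit: Bank 1 lends 553·0.7842 = 433.6626, Bank 2 lends 553·0.7842² ≈ 340.0782, and so on.
Summing a geometric series: total = 553·[0.7842·(1 − 0.7842^7) / (1 − 0.7842)] ≈ 1643.0458 billion.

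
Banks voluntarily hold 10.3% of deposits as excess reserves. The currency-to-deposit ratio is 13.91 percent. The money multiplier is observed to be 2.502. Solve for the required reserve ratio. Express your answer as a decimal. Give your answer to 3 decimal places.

0.213

Using m = 2.502. Since m = (1 + c)/(c + rr + e), the denominator satisfies c + rr + e = (1 + c)/m = (1 + 0.1391) / 2.502 ≈ 0.455276.
With c = 0.1391 and e = 0.103, the required reserve ratio is 0.455276 − 0.1391 − 0.103 = 0.213176.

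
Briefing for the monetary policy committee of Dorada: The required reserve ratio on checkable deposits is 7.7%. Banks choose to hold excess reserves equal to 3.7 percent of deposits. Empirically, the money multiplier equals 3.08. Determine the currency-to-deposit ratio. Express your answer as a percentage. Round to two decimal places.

31.20%

Using m = 3.08. From m = (1 + c)/(c + rr + e), rearranging gives 1 + c = m·(c + rr + e), so c·(1 − m) = m·(rr + e) − 1.
Hence c = [m·(rr + e) − 1]/(1 − m) = [3.08 × (0.077 + 0.037) − 1] / (1 − 3.08) ≈ 0.311962.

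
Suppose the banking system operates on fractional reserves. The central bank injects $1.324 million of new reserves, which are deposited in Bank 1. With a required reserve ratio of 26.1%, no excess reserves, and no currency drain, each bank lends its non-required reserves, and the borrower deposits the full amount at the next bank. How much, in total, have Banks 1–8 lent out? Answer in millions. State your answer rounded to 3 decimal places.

$3.415 million

Bank i lends (1 − rr)^i of the original deposit: Bank 1 lends 1.324·0.7390 ≈ 0.9784, Bank 2 lends 1.324·0.7390² ≈ 0.7231, and so on.
Summing a geometric series: total = 1.324·[0.7390·(1 − 0.7390^8) / (1 − 0.7390)] ≈ 3.4153 million.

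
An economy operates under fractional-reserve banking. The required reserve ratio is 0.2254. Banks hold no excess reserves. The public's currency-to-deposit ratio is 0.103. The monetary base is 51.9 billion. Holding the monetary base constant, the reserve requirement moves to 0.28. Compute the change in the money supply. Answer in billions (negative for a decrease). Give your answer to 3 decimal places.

-24.850 billion

Initially m₁ = (1 + 0.103) / (0.2254 + 0.103) ≈ 3.358709, so M₁ = 3.358709 × 51.9 ≈ 174.317 billion.
After the change m₂ = (1 + 0.103) / (0.28 + 0.103) ≈ 2.879896, so M₂ = 2.879896 × 51.9 ≈ 149.4666 billion.
ΔM = M₂ − M₁ = 149.4666 − 174.317 = -24.8504 billion.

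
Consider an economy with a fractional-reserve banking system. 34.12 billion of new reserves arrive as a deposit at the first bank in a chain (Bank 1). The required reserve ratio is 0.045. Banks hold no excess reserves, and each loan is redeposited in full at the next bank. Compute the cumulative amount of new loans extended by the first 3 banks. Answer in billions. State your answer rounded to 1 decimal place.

93.4 billion

Bank i lends (1 − rr)^i of the original deposit: Bank 1 lends 34.12·0.9550 = 32.5846, Bank 2 lends 34.12·0.9550² ≈ 31.1183, and so on.
Summing a geometric series: total = 34.12·[0.9550·(1 − 0.9550^3) / (1 − 0.9550)] ≈ 93.4209 billion.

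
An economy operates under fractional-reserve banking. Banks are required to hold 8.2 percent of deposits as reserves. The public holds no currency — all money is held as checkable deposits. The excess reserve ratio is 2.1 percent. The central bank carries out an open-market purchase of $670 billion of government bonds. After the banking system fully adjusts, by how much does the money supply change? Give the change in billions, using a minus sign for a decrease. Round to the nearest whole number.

$6505 billion

The money multiplier is m = 1 / (rr + e) = 1 / (0.082 + 0.021) ≈ 9.7087.
The purchase adds 670 billion of base, so ΔM = m × ΔMB = 9.7087 × (+670) = 6504.829 billion.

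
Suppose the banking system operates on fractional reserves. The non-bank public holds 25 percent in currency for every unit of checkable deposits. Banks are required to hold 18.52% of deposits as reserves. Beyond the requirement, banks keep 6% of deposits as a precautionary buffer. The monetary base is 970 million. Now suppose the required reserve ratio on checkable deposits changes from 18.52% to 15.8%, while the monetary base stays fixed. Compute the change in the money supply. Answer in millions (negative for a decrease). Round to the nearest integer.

142 million

Initially m₁ = (1 + 0.25) / (0.1852 + 0.06 + 0.25) ≈ 2.5242, so M₁ = 2.5242 × 970 = 2448.474 million.
After the change m₂ = (1 + 0.25) / (0.158 + 0.06 + 0.25) ≈ 2.6709, so M₂ = 2.6709 × 970 = 2590.773 million.
ΔM = M₂ − M₁ = 2590.773 − 2448.474 = 142.299 million.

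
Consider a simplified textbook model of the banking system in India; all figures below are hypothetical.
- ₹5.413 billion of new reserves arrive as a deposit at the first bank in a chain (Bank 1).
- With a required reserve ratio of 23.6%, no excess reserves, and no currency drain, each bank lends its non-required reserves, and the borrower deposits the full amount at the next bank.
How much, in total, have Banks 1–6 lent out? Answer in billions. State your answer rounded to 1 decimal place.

₹14.0 billion

Bank i lends (1 − rr)^i of the original deposit: Bank 1 lends 5.413·0.7640 ≈ 4.1355, Bank 2 lends 5.413·0.7640² ≈ 3.1595, and so on.
Summing a geometric series: total = 5.413·[0.7640·(1 − 0.7640^6) / (1 − 0.7640)] ≈ 14.0386 billion.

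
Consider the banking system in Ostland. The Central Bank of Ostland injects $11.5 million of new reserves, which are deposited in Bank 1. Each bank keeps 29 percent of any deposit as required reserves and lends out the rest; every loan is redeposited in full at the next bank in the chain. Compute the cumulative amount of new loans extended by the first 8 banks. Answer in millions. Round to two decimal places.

$26.34 million

Bank i lends (1 − rr)^i of the original deposit: Bank 1 lends 11.5·0.7100 = 8.1650, Bank 2 lends 11.5·0.7100² ≈ 5.7971, and so on.
Summing a geometric series: total = 11.5·[0.7100·(1 − 0.7100^8) / (1 − 0.7100)] ≈ 26.3370 million.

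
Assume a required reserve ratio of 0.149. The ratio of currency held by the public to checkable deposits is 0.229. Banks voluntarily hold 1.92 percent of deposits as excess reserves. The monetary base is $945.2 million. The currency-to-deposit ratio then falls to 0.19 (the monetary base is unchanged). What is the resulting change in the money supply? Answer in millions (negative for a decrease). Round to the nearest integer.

Initially m₁ = (1 + 0.229) / (0.149 + 0.0192 + 0.229) ≈ 3.0942, so M₁ = 3.0942 × 945.2 ≈ 2924.6378 million.
After the change m₂ = (1 + 0.19) / (0.149 + 0.0192 + 0.19) ≈ 3.3222, so M₂ = 3.3222 × 945.2 ≈ 3140.1434 million.
ΔM = M₂ − M₁ = 3140.1434 − 2924.6378 = 215.5056 million.

$216 million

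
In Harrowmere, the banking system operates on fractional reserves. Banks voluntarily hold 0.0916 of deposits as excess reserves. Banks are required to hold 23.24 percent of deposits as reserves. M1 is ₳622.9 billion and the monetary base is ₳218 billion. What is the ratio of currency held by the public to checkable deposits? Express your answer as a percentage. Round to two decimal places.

Using m = M/MB = 622.9/218 ≈ 2.857339. From m = (1 + c)/(c + rr + e), rearranging gives 1 + c = m·(c + rr + e), so c·(1 − m) = m·(rr + e) − 1.
Hence c = [m·(rr + e) − 1]/(1 − m) = [2.857339 × (0.2324 + 0.0916) − 1] / (1 − 2.857339) ≈ 0.039962.

4.00%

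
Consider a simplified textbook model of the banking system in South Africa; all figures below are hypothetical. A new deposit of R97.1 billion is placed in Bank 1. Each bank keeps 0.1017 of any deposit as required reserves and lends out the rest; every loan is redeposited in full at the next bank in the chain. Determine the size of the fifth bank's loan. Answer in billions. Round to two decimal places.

R56.80 billion

Each bank lends a fraction (1 − rr) = 0.8983 of the deposit it receives, so Bank 5 receives 97.1·0.8983^4 and lends 97.1·0.8983^5 ≈ 56.7971 billion.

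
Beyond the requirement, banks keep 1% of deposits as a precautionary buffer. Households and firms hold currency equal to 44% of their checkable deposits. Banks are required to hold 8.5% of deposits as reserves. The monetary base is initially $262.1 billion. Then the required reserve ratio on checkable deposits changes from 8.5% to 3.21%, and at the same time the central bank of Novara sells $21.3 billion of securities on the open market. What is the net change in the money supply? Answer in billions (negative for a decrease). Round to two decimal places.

Before: m₁ = (1 + 0.44) / (0.085 + 0.01 + 0.44) ≈ 2.691589, MB₁ = 262.1, so M₁ = 2.691589 × 262.1 ≈ 705.4655 billion.
After: m₂ = (1 + 0.44) / (0.0321 + 0.01 + 0.44) ≈ 2.986932, MB₂ = 262.1 − 21.3 = 240.8, so M₂ = 2.986932 × 240.8 ≈ 719.2532 billion.
ΔM = M₂ − M₁ = 719.2532 − 705.4655 = 13.7877 billion.

$13.79 billion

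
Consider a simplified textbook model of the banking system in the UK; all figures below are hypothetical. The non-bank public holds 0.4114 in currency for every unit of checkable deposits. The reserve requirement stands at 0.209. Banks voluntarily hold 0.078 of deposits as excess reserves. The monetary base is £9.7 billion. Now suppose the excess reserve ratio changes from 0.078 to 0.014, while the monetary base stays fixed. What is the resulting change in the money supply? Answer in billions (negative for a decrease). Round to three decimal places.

Initially m₁ = (1 + 0.4114) / (0.209 + 0.078 + 0.4114) ≈ 2.02090, so M₁ = 2.02090 × 9.7 ≈ 19.6027 billion.
After the change m₂ = (1 + 0.4114) / (0.209 + 0.014 + 0.4114) ≈ 2.22478, so M₂ = 2.22478 × 9.7 ≈ 21.5804 billion.
ΔM = M₂ − M₁ = 21.5804 − 19.6027 = 1.9777 billion.

£1.978 billion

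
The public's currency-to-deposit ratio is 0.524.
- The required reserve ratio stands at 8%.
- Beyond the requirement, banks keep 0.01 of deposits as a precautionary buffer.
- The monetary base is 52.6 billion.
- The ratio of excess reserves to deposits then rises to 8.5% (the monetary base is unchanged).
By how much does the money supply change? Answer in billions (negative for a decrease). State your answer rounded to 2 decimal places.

Initially m₁ = (1 + 0.524) / (0.08 + 0.01 + 0.524) ≈ 2.48208, so M₁ = 2.48208 × 52.6 ≈ 130.5574 billion.
After the change m₂ = (1 + 0.524) / (0.08 + 0.085 + 0.524) ≈ 2.21190, so M₂ = 2.21190 × 52.6 ≈ 116.3459 billion.
ΔM = M₂ − M₁ = 116.3459 − 130.5574 = -14.2115 billion.

-14.21 billion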